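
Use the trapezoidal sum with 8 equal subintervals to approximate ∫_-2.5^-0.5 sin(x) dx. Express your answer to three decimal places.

-1.670

Δx = (-0.5 − (-2.5))/8 = 0.25.
f(-2.5) ≈ -0.598, f(-2.25) ≈ -0.778, f(-2) ≈ -0.909, f(-1.75) ≈ -0.984, f(-1.5) ≈ -0.997, f(-1.25) ≈ -0.949, f(-1) ≈ -0.841, f(-0.75) ≈ -0.682, f(-0.5) ≈ -0.479.
T_8 = (Δx/2)·[f(x_0) + 2f(x_1) + ... + 2f(x_{7}) + f(x_8)].
Sum ≈ -1.670.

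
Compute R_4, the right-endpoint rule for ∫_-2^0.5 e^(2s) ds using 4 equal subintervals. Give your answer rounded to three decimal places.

2.365

Δs = (0.5 − (-2))/4 = 0.625.
Right endpoints: -1.375, -0.75, -0.125, 0.5.
f(-1.375) ≈ 0.064, f(-0.75) ≈ 0.223, f(-0.125) ≈ 0.779, f(0.5) ≈ 2.718.
Sum = Δs · [f(-1.375) + f(-0.75) + f(-0.125) + f(0.5)].
Sum ≈ 2.365.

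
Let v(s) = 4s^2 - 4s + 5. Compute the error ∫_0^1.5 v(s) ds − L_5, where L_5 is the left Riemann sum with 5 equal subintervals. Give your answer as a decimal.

Exact integral: ∫_0^1.5 v(s) ds = 7.5.
L_5 = 7.14.
Error = 7.5 − 7.14 = 0.36.

0.36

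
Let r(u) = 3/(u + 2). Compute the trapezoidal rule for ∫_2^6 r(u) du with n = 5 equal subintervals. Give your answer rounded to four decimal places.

Δu = (6 − 2)/5 = 0.8.
r(2) = 0.75, r(2.8) = 0.625, r(3.6) = 15/28, r(4.4) = 0.46875, r(5.2) = 5/12, r(6) = 0.375.
T_5 = (Δu/2)·[r(u_0) + 2r(u_1) + ... + 2r(u_{4}) + r(u_5)].
Sum ≈ 2.0869.

2.0869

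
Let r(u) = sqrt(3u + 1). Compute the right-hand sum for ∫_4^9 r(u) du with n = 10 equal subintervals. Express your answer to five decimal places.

Δu = (9 − 4)/10 = 0.5.
Right endpoints: 4.5, 5, 5.5, 6, 6.5, 7, 7.5, 8, 8.5, 9.
r(4.5) ≈ 3.80789, r(5) ≈ 4.00000, r(5.5) ≈ 4.18330, r(6) ≈ 4.35890, r(6.5) ≈ 4.52769, r(7) ≈ 4.69042, r(7.5) ≈ 4.84768, r(8) ≈ 5.00000, r(8.5) ≈ 5.14782, r(9) ≈ 5.29150.
Sum = Δu · [r(4.5) + r(5) + r(5.5) + ...].
Sum ≈ 22.92760.

22.92760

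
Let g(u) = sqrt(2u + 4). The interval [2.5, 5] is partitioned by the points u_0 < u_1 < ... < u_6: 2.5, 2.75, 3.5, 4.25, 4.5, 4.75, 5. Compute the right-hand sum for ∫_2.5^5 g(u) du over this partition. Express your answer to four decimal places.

Subinterval widths: 0.25, 0.75, 0.75, 0.25, 0.25, 0.25.
Right endpoints: 2.75, 3.5, 4.25, 4.5, 4.75, 5.
g(2.75) ≈ 3.0822, g(3.5) ≈ 3.3166, g(4.25) ≈ 3.5355, g(4.5) ≈ 3.6056, g(4.75) ≈ 3.6742, g(5) ≈ 3.7417.
Sum = Σ Δu_i · g(u_i).
Sum ≈ 8.6650.

8.6650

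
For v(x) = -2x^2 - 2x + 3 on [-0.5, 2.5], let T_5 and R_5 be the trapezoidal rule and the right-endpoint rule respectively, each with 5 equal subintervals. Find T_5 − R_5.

T_5 = -7.86.
R_5 = -13.26.
T_5 − R_5 = 5.4.

5.4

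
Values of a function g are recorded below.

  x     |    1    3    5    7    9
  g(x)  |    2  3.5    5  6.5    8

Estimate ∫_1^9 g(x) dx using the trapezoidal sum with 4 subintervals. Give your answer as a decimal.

40

Δx = 2.
T_4 = (2/2)·[2 + 2·3.5 + 2·5 + 2·6.5 + 8] = 40.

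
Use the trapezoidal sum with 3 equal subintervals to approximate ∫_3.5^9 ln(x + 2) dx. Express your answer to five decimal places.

Δx = (9 − 3.5)/3 = 11/6.
f(3.5) ≈ 1.70475, f(16/3) ≈ 1.99243, f(43/6) ≈ 2.21557, f(9) ≈ 2.39790.
T_3 = (Δx/2)·[f(x_0) + 2f(x_1) + 2f(x_2) + f(x_3)].
Sum ≈ 11.47543.

11.47543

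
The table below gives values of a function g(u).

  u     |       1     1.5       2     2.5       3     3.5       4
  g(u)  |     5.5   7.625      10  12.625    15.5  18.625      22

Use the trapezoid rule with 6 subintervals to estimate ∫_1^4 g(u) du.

39.0625

Δu = 0.5.
T_6 = (0.5/2)·[5.5 + 2·7.625 + 2·10 + 2·12.625 + 2·15.5 + 2·18.625 + 22] = 39.0625.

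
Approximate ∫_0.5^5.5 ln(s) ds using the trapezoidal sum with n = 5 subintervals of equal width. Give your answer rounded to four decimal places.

4.5844

Δs = (5.5 − 0.5)/5 = 1.
f(0.5) ≈ -0.6931, f(1.5) ≈ 0.4055, f(2.5) ≈ 0.9163, f(3.5) ≈ 1.2528, f(4.5) ≈ 1.5041, f(5.5) ≈ 1.7047.
T_5 = (Δs/2)·[f(s_0) + 2f(s_1) + ... + 2f(s_{4}) + f(s_5)].
Sum ≈ 4.5844.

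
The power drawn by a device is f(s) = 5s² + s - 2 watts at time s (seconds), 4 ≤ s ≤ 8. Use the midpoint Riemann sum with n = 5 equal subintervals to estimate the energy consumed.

761.6

Δs = (8 − 4)/5 = 0.8.
Midpoints: 4.4, 5.2, 6, 6.8, 7.6.
f(4.4) = 99.2, f(5.2) = 138.4, f(6) = 184, f(6.8) = 236, f(7.6) = 294.4.
Sum = Δs · [f(4.4) + f(5.2) + f(6) + f(6.8) + f(7.6)].
Sum = 761.6.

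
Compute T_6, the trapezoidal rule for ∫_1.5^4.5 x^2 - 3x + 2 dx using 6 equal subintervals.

8.375

Δx = (4.5 − 1.5)/6 = 0.5.
f(1.5) = -0.25, f(2) = 0, f(2.5) = 0.75, f(3) = 2, f(3.5) = 3.75, f(4) = 6, f(4.5) = 8.75.
T_6 = (Δx/2)·[f(x_0) + 2f(x_1) + ... + 2f(x_{5}) + f(x_6)].
Sum = 8.375.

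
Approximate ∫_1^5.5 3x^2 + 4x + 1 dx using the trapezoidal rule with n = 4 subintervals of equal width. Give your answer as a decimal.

Δx = (5.5 − 1)/4 = 1.125.
f(1) = 8, f(2.125) = 23.046875, f(3.25) = 45.6875, f(4.375) = 75.921875, f(5.5) = 113.75.
T_4 = (Δx/2)·[f(x_0) + 2f(x_1) + 2f(x_2) + 2f(x_3) + f(x_4)].
Sum = 231.22265625.

231.22265625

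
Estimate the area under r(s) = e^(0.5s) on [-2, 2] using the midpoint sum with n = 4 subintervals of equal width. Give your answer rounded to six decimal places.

4.652193

Δs = (2 − (-2))/4 = 1.
Midpoints: -1.5, -0.5, 0.5, 1.5.
r(-1.5) ≈ 0.472367, r(-0.5) ≈ 0.778801, r(0.5) ≈ 1.284025, r(1.5) ≈ 2.117000.
Sum = Δs · [r(-1.5) + r(-0.5) + r(0.5) + r(1.5)].
Sum ≈ 4.652193.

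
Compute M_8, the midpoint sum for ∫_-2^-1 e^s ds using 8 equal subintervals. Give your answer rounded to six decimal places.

0.232393

Δs = (-1 − (-2))/8 = 0.125.
Midpoints: -1.9375, -1.8125, -1.6875, -1.5625, -1.4375, -1.3125, -1.1875, -1.0625.
f(-1.9375) ≈ 0.144064, f(-1.8125) ≈ 0.163246, f(-1.6875) ≈ 0.184981, f(-1.5625) ≈ 0.209611, f(-1.4375) ≈ 0.237521, f(-1.3125) ≈ 0.269146, f(-1.1875) ≈ 0.304983, f(-1.0625) ≈ 0.345591.
Sum = Δs · [f(-1.9375) + f(-1.8125) + f(-1.6875) + ...].
Sum ≈ 0.232393.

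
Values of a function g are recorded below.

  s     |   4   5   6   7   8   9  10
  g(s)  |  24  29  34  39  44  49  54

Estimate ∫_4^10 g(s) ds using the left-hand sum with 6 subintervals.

Δs = 1.
Sum = 1·[24 + 29 + 34 + 39 + 44 + 49] = 219.

219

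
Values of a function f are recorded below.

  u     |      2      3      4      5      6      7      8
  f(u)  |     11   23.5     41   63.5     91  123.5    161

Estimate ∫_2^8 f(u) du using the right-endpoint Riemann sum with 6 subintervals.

503.5

Δu = 1.
Sum = 1·[23.5 + 41 + 63.5 + 91 + 123.5 + 161] = 503.5.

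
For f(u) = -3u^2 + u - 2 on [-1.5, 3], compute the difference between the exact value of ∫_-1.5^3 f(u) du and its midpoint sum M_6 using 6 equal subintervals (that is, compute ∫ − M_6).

-0.6328125

Exact integral: ∫_-1.5^3 f(u) du = -36.
M_6 = -35.3671875.
Error = -36 − (-35.3671875) = -0.6328125.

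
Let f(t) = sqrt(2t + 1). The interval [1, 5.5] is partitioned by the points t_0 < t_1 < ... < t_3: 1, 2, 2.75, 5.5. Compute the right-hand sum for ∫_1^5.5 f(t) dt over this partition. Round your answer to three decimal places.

13.674

Subinterval widths: 1, 0.75, 2.75.
Right endpoints: 2, 2.75, 5.5.
f(2) ≈ 2.236, f(2.75) ≈ 2.550, f(5.5) ≈ 3.464.
Sum = Σ Δt_i · f(t_i).
Sum ≈ 13.674.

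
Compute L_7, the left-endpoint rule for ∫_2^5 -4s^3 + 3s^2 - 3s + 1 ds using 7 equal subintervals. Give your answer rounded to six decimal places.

Δs = (5 − 2)/7 = 3/7.
Left endpoints: 2, 17/7, 20/7, 23/7, 26/7, 29/7, 32/7.
f(2) = -25, f(17/7) = -15739/343, f(20/7) = -26197/343, f(23/7) = -40597/343, f(26/7) = -59587/343, f(29/7) = -83815/343, f(32/7) = -113929/343.
Sum = Δs · [f(2) + f(17/7) + f(20/7) + ...].
Sum ≈ -435.367347.

-435.367347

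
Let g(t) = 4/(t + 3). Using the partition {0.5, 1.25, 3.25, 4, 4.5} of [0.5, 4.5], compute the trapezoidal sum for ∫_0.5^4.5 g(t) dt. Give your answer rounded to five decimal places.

3.09317

Subinterval widths: 0.75, 2, 0.75, 0.5.
g(0.5) = 8/7, g(1.25) = 16/17, g(3.25) = 0.64, g(4) = 4/7, g(4.5) = 8/15.
On each subinterval the trapezoid contributes (Δt_i/2)·[g(t_{i-1}) + g(t_i)].
Sum ≈ 3.09317.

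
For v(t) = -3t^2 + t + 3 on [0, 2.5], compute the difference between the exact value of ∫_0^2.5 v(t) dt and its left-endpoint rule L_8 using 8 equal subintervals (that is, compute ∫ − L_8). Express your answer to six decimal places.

Exact integral: ∫_0^2.5 v(t) dt = -5.
L_8 ≈ -2.58300781.
Error ≈ -5 − (-2.58300781) ≈ -2.416992.

-2.416992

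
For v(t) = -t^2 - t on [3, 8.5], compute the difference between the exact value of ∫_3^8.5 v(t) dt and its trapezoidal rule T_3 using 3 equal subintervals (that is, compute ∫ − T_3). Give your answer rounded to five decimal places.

3.08102

Exact integral: ∫_3^8.5 v(t) dt ≈ -227.3333333.
T_3 ≈ -230.4143519.
Error ≈ -227.3333333 − (-230.4143519) ≈ 3.08102.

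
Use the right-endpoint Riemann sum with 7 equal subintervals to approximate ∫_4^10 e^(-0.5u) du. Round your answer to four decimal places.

Δu = (10 − 4)/7 = 6/7.
Right endpoints: 34/7, 40/7, 46/7, 52/7, 58/7, 64/7, 10.
f(34/7) ≈ 0.0882, f(40/7) ≈ 0.0574, f(46/7) ≈ 0.0374, f(52/7) ≈ 0.0244, f(58/7) ≈ 0.0159, f(64/7) ≈ 0.0103, f(10) ≈ 0.0067.
Sum = Δu · [f(34/7) + f(40/7) + f(46/7) + ...].
Sum ≈ 0.2060.

0.2060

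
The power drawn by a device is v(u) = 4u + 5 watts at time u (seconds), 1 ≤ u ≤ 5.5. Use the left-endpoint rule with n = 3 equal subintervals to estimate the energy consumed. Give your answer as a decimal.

67.5

Δu = (5.5 − 1)/3 = 1.5.
Left endpoints: 1, 2.5, 4.
v(1) = 9, v(2.5) = 15, v(4) = 21.
Sum = Δu · [v(1) + v(2.5) + v(4)].
Sum = 67.5.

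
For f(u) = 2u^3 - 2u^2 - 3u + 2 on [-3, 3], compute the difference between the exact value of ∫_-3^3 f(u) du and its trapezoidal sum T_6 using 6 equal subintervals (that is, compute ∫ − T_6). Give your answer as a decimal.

Exact integral: ∫_-3^3 f(u) du = -24.
T_6 = -26.
Error = -24 − (-26) = 2.

2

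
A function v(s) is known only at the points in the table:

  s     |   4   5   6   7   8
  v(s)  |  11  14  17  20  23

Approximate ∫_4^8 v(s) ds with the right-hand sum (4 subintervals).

Δs = 1.
Sum = 1·[14 + 17 + 20 + 23] = 74.

74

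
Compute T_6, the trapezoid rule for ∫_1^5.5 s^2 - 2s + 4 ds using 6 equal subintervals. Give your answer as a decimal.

44.296875

Δs = (5.5 − 1)/6 = 0.75.
f(1) = 3, f(1.75) = 3.5625, f(2.5) = 5.25, f(3.25) = 8.0625, f(4) = 12, f(4.75) = 17.0625, f(5.5) = 23.25.
T_6 = (Δs/2)·[f(s_0) + 2f(s_1) + ... + 2f(s_{5}) + f(s_6)].
Sum = 44.296875.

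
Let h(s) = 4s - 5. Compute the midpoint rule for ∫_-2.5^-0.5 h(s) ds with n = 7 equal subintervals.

Δs = (-0.5 − (-2.5))/7 = 2/7.
Midpoints: -33/14, -29/14, -25/14, -1.5, -17/14, -13/14, -9/14.
h(-33/14) = -101/7, h(-29/14) = -93/7, h(-25/14) = -85/7, h(-1.5) = -11, h(-17/14) = -69/7, h(-13/14) = -61/7, h(-9/14) = -53/7.
Sum = Δs · [h(-33/14) + h(-29/14) + h(-25/14) + ...].
Sum = -22.

-22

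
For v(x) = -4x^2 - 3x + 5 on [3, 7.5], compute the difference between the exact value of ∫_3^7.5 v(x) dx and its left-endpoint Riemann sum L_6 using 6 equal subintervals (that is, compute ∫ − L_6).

Exact integral: ∫_3^7.5 v(x) dx = -574.875.
L_6 = -500.625.
Error = -574.875 − (-500.625) = -74.25.

-74.25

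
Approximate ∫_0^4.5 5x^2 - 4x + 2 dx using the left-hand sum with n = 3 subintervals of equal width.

66.375

Δx = (4.5 − 0)/3 = 1.5.
Left endpoints: 0, 1.5, 3.
f(0) = 2, f(1.5) = 7.25, f(3) = 35.
Sum = Δx · [f(0) + f(1.5) + f(3)].
Sum = 66.375.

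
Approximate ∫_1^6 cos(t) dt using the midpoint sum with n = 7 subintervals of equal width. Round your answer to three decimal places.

-1.145

Δt = (6 − 1)/7 = 5/7.
Midpoints: 19/14, 29/14, 39/14, 3.5, 59/14, 69/14, 79/14.
f(19/14) ≈ 0.212, f(29/14) ≈ -0.480, f(39/14) ≈ -0.937, f(3.5) ≈ -0.936, f(59/14) ≈ -0.478, f(69/14) ≈ 0.215, f(79/14) ≈ 0.802.
Sum = Δt · [f(19/14) + f(29/14) + f(39/14) + ...].
Sum ≈ -1.145.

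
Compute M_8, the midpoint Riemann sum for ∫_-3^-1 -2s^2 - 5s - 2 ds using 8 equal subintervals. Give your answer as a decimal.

-1.3125

Δs = (-1 − (-3))/8 = 0.25.
Midpoints: -2.875, -2.625, -2.375, -2.125, -1.875, -1.625, -1.375, -1.125.
f(-2.875) = -4.15625, f(-2.625) = -2.65625, f(-2.375) = -1.40625, f(-2.125) = -0.40625, f(-1.875) = 0.34375, f(-1.625) = 0.84375, f(-1.375) = 1.09375, f(-1.125) = 1.09375.
Sum = Δs · [f(-2.875) + f(-2.625) + f(-2.375) + ...].
Sum = -1.3125.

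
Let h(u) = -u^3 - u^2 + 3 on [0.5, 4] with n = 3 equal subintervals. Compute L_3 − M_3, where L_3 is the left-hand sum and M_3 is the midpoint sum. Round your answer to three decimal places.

37.218

L_3 ≈ -34.48148.
M_3 ≈ -71.69936.
L_3 − M_3 ≈ 37.218.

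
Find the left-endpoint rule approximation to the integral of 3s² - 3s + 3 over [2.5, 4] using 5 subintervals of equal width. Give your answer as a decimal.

34.605

Δs = (4 − 2.5)/5 = 0.3.
Left endpoints: 2.5, 2.8, 3.1, 3.4, 3.7.
f(2.5) = 14.25, f(2.8) = 18.12, f(3.1) = 22.53, f(3.4) = 27.48, f(3.7) = 32.97.
Sum = Δs · [f(2.5) + f(2.8) + f(3.1) + f(3.4) + f(3.7)].
Sum = 34.605.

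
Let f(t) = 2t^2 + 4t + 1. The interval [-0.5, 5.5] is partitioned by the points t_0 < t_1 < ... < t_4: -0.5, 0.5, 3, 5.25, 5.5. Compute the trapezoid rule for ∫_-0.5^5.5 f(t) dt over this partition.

Subinterval widths: 1, 2.5, 2.25, 0.25.
f(-0.5) = -0.5, f(0.5) = 3.5, f(3) = 31, f(5.25) = 77.125, f(5.5) = 83.5.
On each subinterval the trapezoid contributes (Δt_i/2)·[f(t_{i-1}) + f(t_i)].
Sum = 186.34375.

186.34375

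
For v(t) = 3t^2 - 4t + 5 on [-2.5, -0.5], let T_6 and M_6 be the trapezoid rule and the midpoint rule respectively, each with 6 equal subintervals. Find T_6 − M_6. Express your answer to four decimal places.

0.1667

T_6 ≈ 37.611111.
M_6 ≈ 37.444444.
T_6 − M_6 ≈ 0.1667.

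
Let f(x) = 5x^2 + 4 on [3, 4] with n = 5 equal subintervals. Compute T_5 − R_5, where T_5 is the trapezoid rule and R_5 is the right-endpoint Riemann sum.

T_5 = 65.7.
R_5 = 69.2.
T_5 − R_5 = -3.5.

-3.5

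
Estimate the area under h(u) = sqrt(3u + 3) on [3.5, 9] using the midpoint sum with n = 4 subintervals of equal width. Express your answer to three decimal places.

25.503

Δu = (9 − 3.5)/4 = 1.375.
Midpoints: 4.1875, 5.5625, 6.9375, 8.3125.
h(4.1875) ≈ 3.945, h(5.5625) ≈ 4.437, h(6.9375) ≈ 4.880, h(8.3125) ≈ 5.286.
Sum = Δu · [h(4.1875) + h(5.5625) + h(6.9375) + h(8.3125)].
Sum ≈ 25.503.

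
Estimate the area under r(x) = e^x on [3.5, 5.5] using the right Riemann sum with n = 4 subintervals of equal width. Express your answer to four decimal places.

Δx = (5.5 − 3.5)/4 = 0.5.
Right endpoints: 4, 4.5, 5, 5.5.
r(4) ≈ 54.5982, r(4.5) ≈ 90.0171, r(5) ≈ 148.4132, r(5.5) ≈ 244.6919.
Sum = Δx · [r(4) + r(4.5) + r(5) + r(5.5)].
Sum ≈ 268.8602.

268.8602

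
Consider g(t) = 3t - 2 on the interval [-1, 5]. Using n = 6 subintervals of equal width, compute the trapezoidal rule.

24

Δt = (5 − (-1))/6 = 1.
g(-1) = -5, g(0) = -2, g(1) = 1, g(2) = 4, g(3) = 7, g(4) = 10, g(5) = 13.
T_6 = (Δt/2)·[g(t_0) + 2g(t_1) + ... + 2g(t_{5}) + g(t_6)].
Sum = 24.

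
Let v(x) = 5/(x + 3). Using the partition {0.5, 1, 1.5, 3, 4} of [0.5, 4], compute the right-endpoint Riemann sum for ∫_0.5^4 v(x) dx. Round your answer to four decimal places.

3.1448

Subinterval widths: 0.5, 0.5, 1.5, 1.
Right endpoints: 1, 1.5, 3, 4.
v(1) = 1.25, v(1.5) = 10/9, v(3) = 5/6, v(4) = 5/7.
Sum = Σ Δx_i · v(x_i).
Sum ≈ 3.1448.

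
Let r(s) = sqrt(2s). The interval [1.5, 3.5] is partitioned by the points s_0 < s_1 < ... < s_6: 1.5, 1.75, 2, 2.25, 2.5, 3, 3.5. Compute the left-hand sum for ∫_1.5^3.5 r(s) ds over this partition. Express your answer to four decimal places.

4.2738

Subinterval widths: 0.25, 0.25, 0.25, 0.25, 0.5, 0.5.
Left endpoints: 1.5, 1.75, 2, 2.25, 2.5, 3.
r(1.5) ≈ 1.7321, r(1.75) ≈ 1.8708, r(2) ≈ 2.0000, r(2.25) ≈ 2.1213, r(2.5) ≈ 2.2361, r(3) ≈ 2.4495.
Sum = Σ Δs_i · r(s_i).
Sum ≈ 4.2738.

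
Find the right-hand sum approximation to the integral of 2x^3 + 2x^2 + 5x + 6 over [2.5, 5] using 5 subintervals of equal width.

497.5

Δx = (5 − 2.5)/5 = 0.5.
Right endpoints: 3, 3.5, 4, 4.5, 5.
f(3) = 93, f(3.5) = 133.75, f(4) = 186, f(4.5) = 251.25, f(5) = 331.
Sum = Δx · [f(3) + f(3.5) + f(4) + f(4.5) + f(5)].
Sum = 497.5.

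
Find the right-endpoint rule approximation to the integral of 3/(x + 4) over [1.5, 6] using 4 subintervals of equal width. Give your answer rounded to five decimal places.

Δx = (6 − 1.5)/4 = 1.125.
Right endpoints: 2.625, 3.75, 4.875, 6.
f(2.625) = 24/53, f(3.75) = 12/31, f(4.875) = 24/71, f(6) = 0.3.
Sum = Δx · [f(2.625) + f(3.75) + f(4.875) + f(6)].
Sum ≈ 1.66270.

1.66270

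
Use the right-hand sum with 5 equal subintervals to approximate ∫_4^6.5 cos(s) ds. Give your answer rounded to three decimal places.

1.359

Δs = (6.5 − 4)/5 = 0.5.
Right endpoints: 4.5, 5, 5.5, 6, 6.5.
f(4.5) ≈ -0.211, f(5) ≈ 0.284, f(5.5) ≈ 0.709, f(6) ≈ 0.960, f(6.5) ≈ 0.977.
Sum = Δs · [f(4.5) + f(5) + f(5.5) + f(6) + f(6.5)].
Sum ≈ 1.359.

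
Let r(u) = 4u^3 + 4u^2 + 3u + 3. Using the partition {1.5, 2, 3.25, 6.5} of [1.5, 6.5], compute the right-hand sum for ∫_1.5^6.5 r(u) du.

4461.390625

Subinterval widths: 0.5, 1.25, 3.25.
Right endpoints: 2, 3.25, 6.5.
r(2) = 57, r(3.25) = 192.3125, r(6.5) = 1290.
Sum = Σ Δu_i · r(u_i).
Sum = 4461.390625.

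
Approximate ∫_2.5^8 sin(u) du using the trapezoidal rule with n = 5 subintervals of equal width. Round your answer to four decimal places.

-0.5882

Δu = (8 − 2.5)/5 = 1.1.
f(2.5) ≈ 0.5985, f(3.6) ≈ -0.4425, f(4.7) ≈ -0.9999, f(5.8) ≈ -0.4646, f(6.9) ≈ 0.5784, f(8) ≈ 0.9894.
T_5 = (Δu/2)·[f(u_0) + 2f(u_1) + ... + 2f(u_{4}) + f(u_5)].
Sum ≈ -0.5882.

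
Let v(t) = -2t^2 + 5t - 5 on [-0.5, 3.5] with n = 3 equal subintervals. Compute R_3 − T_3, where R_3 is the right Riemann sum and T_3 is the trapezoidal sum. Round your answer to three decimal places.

R_3 ≈ -23.70370.
T_3 ≈ -21.03704.
R_3 − T_3 ≈ -2.667.

-2.667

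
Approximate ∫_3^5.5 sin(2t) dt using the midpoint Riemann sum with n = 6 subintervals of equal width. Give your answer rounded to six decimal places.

0.491985

Δt = (5.5 − 3)/6 = 5/12.
Midpoints: 77/24, 3.625, 97/24, 107/24, 4.875, 127/24.
f(77/24) ≈ 0.133085, f(3.625) ≈ 0.823081, f(97/24) ≈ 0.973814, f(107/24) ≈ 0.486528, f(4.875) ≈ -0.319519, f(127/24) ≈ -0.916225.
Sum = Δt · [f(77/24) + f(3.625) + f(97/24) + ...].
Sum ≈ 0.491985.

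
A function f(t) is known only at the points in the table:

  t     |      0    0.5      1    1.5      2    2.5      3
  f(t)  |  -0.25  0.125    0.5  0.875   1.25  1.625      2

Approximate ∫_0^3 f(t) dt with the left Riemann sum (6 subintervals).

2.0625

Δt = 0.5.
Sum = 0.5·[(-0.25) + 0.125 + 0.5 + 0.875 + 1.25 + 1.625] = 2.0625.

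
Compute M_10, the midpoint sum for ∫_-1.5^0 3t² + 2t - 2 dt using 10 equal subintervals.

-1.8834375

Δt = (0 − (-1.5))/10 = 0.15.
Midpoints: -1.425, -1.275, -1.125, -0.975, -0.825, -0.675, -0.525, -0.375, -0.225, -0.075.
f(-1.425) = 1.241875, f(-1.275) = 0.326875, f(-1.125) = -0.453125, f(-0.975) = -1.098125, f(-0.825) = -1.608125, f(-0.675) = -1.983125, f(-0.525) = -2.223125, f(-0.375) = -2.328125, f(-0.225) = -2.298125, f(-0.075) = -2.133125.
Sum = Δt · [f(-1.425) + f(-1.275) + f(-1.125) + ...].
Sum = -1.8834375.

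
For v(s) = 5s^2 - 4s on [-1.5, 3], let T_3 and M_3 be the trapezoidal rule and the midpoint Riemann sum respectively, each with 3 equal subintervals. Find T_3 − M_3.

T_3 = 45.5625.
M_3 = 32.90625.
T_3 − M_3 = 12.65625.

12.65625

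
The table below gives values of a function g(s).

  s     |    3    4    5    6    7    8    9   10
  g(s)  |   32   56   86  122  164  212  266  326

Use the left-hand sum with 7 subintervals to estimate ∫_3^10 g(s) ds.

938

Δs = 1.
Sum = 1·[32 + 56 + 86 + 122 + 164 + 212 + 266] = 938.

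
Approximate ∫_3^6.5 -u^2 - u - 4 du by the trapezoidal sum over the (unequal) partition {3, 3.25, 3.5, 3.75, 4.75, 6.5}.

-114.234375

Subinterval widths: 0.25, 0.25, 0.25, 1, 1.75.
f(3) = -16, f(3.25) = -17.8125, f(3.5) = -19.75, f(3.75) = -21.8125, f(4.75) = -31.3125, f(6.5) = -52.75.
On each subinterval the trapezoid contributes (Δu_i/2)·[f(u_{i-1}) + f(u_i)].
Sum = -114.234375.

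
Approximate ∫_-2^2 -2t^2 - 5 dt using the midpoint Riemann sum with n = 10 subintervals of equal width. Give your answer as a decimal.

-30.56

Δt = (2 − (-2))/10 = 0.4.
Midpoints: -1.8, -1.4, -1, -0.6, -0.2, 0.2, 0.6, 1, 1.4, 1.8.
f(-1.8) = -11.48, f(-1.4) = -8.92, f(-1) = -7, f(-0.6) = -5.72, f(-0.2) = -5.08, f(0.2) = -5.08, f(0.6) = -5.72, f(1) = -7, f(1.4) = -8.92, f(1.8) = -11.48.
Sum = Δt · [f(-1.8) + f(-1.4) + f(-1) + ...].
Sum = -30.56.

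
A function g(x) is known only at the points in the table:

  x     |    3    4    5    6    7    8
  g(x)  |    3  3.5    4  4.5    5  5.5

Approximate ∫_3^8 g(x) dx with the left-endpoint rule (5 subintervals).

20

Δx = 1.
Sum = 1·[3 + 3.5 + 4 + 4.5 + 5] = 20.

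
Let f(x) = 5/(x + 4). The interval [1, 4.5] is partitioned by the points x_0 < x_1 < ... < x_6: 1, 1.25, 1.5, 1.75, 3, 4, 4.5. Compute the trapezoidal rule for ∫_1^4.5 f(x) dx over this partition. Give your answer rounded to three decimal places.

Subinterval widths: 0.25, 0.25, 0.25, 1.25, 1, 0.5.
f(1) = 1, f(1.25) = 20/21, f(1.5) = 10/11, f(1.75) = 20/23, f(3) = 5/7, f(4) = 0.625, f(4.5) = 10/17.
On each subinterval the trapezoid contributes (Δx_i/2)·[f(x_{i-1}) + f(x_i)].
Sum ≈ 2.662.

2.662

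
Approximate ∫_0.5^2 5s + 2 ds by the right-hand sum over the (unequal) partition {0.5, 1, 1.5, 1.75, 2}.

13.9375

Subinterval widths: 0.5, 0.5, 0.25, 0.25.
Right endpoints: 1, 1.5, 1.75, 2.
f(1) = 7, f(1.5) = 9.5, f(1.75) = 10.75, f(2) = 12.
Sum = Σ Δs_i · f(s_i).
Sum = 13.9375.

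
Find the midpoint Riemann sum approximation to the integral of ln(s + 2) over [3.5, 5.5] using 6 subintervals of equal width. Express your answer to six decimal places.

3.735883

Δs = (5.5 − 3.5)/6 = 1/3.
Midpoints: 11/3, 4, 13/3, 14/3, 5, 16/3.
f(11/3) ≈ 1.734601, f(4) ≈ 1.791759, f(13/3) ≈ 1.845827, f(14/3) ≈ 1.897120, f(5) ≈ 1.945910, f(16/3) ≈ 1.992430.
Sum = Δs · [f(11/3) + f(4) + f(13/3) + ...].
Sum ≈ 3.735883.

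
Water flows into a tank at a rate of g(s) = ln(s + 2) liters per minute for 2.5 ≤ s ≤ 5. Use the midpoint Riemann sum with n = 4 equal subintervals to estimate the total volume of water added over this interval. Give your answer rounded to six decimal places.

Δs = (5 − 2.5)/4 = 0.625.
Midpoints: 2.8125, 3.4375, 4.0625, 4.6875.
g(2.8125) ≈ 1.571217, g(3.4375) ≈ 1.693319, g(4.0625) ≈ 1.802122, g(4.6875) ≈ 1.900240.
Sum = Δs · [g(2.8125) + g(3.4375) + g(4.0625) + g(4.6875)].
Sum ≈ 4.354312.

4.354312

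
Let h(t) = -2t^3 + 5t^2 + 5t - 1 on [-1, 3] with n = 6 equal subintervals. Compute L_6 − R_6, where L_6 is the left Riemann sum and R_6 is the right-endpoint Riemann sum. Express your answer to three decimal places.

-2.667

L_6 ≈ 21.03704.
R_6 ≈ 23.70370.
L_6 − R_6 ≈ -2.667.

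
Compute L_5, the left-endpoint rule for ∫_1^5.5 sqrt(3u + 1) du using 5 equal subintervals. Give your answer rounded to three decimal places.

Δu = (5.5 − 1)/5 = 0.9.
Left endpoints: 1, 1.9, 2.8, 3.7, 4.6.
f(1) ≈ 2.000, f(1.9) ≈ 2.588, f(2.8) ≈ 3.066, f(3.7) ≈ 3.479, f(4.6) ≈ 3.847.
Sum = Δu · [f(1) + f(1.9) + f(2.8) + f(3.7) + f(4.6)].
Sum ≈ 13.482.

13.482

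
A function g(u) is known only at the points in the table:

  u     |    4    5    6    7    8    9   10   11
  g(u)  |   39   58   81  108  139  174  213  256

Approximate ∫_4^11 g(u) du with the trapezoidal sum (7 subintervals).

Δu = 1.
T_7 = (1/2)·[39 + 2·58 + 2·81 + 2·108 + 2·139 + 2·174 + 2·213 + 256] = 920.5.

920.5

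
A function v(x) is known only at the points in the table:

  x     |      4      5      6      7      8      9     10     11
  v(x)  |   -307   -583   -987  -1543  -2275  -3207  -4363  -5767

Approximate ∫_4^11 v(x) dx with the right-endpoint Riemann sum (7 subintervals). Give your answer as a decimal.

-18725

Δx = 1.
Sum = 1·[(-583) + (-987) + (-1543) + (-2275) + (-3207) + (-4363) + (-5767)] = -18725.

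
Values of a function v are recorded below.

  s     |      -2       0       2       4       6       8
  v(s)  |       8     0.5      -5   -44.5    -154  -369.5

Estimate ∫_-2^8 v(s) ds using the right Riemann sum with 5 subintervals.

-1145

Δs = 2.
Sum = 2·[0.5 + (-5) + (-44.5) + (-154) + (-369.5)] = -1145.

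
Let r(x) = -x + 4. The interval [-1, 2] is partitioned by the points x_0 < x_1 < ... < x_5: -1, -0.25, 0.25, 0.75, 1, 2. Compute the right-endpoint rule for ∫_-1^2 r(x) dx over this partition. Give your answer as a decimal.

9.4375

Subinterval widths: 0.75, 0.5, 0.5, 0.25, 1.
Right endpoints: -0.25, 0.25, 0.75, 1, 2.
r(-0.25) = 4.25, r(0.25) = 3.75, r(0.75) = 3.25, r(1) = 3, r(2) = 2.
Sum = Σ Δx_i · r(x_i).
Sum = 9.4375.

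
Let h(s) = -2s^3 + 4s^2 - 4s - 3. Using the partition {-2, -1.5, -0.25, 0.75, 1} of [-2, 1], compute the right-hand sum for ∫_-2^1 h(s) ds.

Subinterval widths: 0.5, 1.25, 1, 0.25.
Right endpoints: -1.5, -0.25, 0.75, 1.
h(-1.5) = 18.75, h(-0.25) = -1.71875, h(0.75) = -4.59375, h(1) = -5.
Sum = Σ Δs_i · h(s_i).
Sum = 1.3828125.

1.3828125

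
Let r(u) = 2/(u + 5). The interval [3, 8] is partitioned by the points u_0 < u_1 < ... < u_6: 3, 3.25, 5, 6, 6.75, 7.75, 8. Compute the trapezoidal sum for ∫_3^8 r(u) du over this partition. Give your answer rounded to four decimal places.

Subinterval widths: 0.25, 1.75, 1, 0.75, 1, 0.25.
r(3) = 0.25, r(3.25) = 8/33, r(5) = 0.2, r(6) = 2/11, r(6.75) = 8/47, r(7.75) = 8/51, r(8) = 2/13.
On each subinterval the trapezoid contributes (Δu_i/2)·[r(u_{i-1}) + r(u_i)].
Sum ≈ 0.9740.

0.9740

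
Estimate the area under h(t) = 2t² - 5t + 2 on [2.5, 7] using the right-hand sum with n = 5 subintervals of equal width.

Δt = (7 − 2.5)/5 = 0.9.
Right endpoints: 3.4, 4.3, 5.2, 6.1, 7.
h(3.4) = 8.12, h(4.3) = 17.48, h(5.2) = 30.08, h(6.1) = 45.92, h(7) = 65.
Sum = Δt · [h(3.4) + h(4.3) + h(5.2) + h(6.1) + h(7)].
Sum = 149.94.

149.94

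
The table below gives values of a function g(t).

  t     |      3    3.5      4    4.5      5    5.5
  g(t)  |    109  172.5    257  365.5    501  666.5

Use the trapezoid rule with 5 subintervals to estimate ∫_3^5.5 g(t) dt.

841.875

Δt = 0.5.
T_5 = (0.5/2)·[109 + 2·172.5 + 2·257 + 2·365.5 + 2·501 + 666.5] = 841.875.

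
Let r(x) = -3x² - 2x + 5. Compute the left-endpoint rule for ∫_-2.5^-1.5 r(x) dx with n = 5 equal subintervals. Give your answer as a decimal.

-4.27

Δx = (-1.5 − (-2.5))/5 = 0.2.
Left endpoints: -2.5, -2.3, -2.1, -1.9, -1.7.
r(-2.5) = -8.75, r(-2.3) = -6.27, r(-2.1) = -4.03, r(-1.9) = -2.03, r(-1.7) = -0.27.
Sum = Δx · [r(-2.5) + r(-2.3) + r(-2.1) + r(-1.9) + r(-1.7)].
Sum = -4.27.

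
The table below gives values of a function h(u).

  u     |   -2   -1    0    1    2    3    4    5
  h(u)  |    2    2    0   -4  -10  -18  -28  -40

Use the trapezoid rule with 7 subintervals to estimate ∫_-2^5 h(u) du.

-77

Δu = 1.
T_7 = (1/2)·[2 + 2·2 + 2·0 + 2·(-4) + 2·(-10) + 2·(-18) + 2·(-28) + (-40)] = -77.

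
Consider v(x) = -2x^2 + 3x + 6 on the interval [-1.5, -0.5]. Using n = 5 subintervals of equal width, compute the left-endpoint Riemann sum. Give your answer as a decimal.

0.12

Δx = (-0.5 − (-1.5))/5 = 0.2.
Left endpoints: -1.5, -1.3, -1.1, -0.9, -0.7.
v(-1.5) = -3, v(-1.3) = -1.28, v(-1.1) = 0.28, v(-0.9) = 1.68, v(-0.7) = 2.92.
Sum = Δx · [v(-1.5) + v(-1.3) + v(-1.1) + v(-0.9) + v(-0.7)].
Sum = 0.12.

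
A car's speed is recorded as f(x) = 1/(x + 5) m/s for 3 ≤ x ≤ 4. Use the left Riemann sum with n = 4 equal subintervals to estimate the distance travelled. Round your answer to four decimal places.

Δx = (4 − 3)/4 = 0.25.
Left endpoints: 3, 3.25, 3.5, 3.75.
f(3) = 0.125, f(3.25) = 4/33, f(3.5) = 2/17, f(3.75) = 4/35.
Sum = Δx · [f(3) + f(3.25) + f(3.5) + f(3.75)].
Sum ≈ 0.1195.

0.1195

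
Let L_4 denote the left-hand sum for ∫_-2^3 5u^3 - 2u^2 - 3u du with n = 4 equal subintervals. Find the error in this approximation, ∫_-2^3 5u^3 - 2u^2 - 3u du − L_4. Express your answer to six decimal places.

Exact integral: ∫_-2^3 f(u) du ≈ 50.41666667.
L_4 = -36.171875.
Error ≈ 50.41666667 − (-36.171875) ≈ 86.588542.

86.588542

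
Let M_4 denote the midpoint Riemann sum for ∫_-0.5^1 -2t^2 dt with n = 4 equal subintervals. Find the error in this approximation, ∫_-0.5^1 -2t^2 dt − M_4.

Exact integral: ∫_-0.5^1 f(t) dt = -0.75.
M_4 = -0.71484375.
Error = -0.75 − (-0.71484375) = -0.03515625.

-0.03515625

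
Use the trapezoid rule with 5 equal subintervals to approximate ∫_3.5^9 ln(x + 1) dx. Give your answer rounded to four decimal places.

Δx = (9 − 3.5)/5 = 1.1.
f(3.5) ≈ 1.5041, f(4.6) ≈ 1.7228, f(5.7) ≈ 1.9021, f(6.8) ≈ 2.0541, f(7.9) ≈ 2.1861, f(9) ≈ 2.3026.
T_5 = (Δx/2)·[f(x_0) + 2f(x_1) + ... + 2f(x_{4}) + f(x_5)].
Sum ≈ 10.7452.

10.7452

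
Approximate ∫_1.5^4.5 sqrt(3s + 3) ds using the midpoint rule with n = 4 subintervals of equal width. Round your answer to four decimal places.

Δs = (4.5 − 1.5)/4 = 0.75.
Midpoints: 1.875, 2.625, 3.375, 4.125.
f(1.875) ≈ 2.9368, f(2.625) ≈ 3.2977, f(3.375) ≈ 3.6228, f(4.125) ≈ 3.9211.
Sum = Δs · [f(1.875) + f(2.625) + f(3.375) + f(4.125)].
Sum ≈ 10.3339.

10.3339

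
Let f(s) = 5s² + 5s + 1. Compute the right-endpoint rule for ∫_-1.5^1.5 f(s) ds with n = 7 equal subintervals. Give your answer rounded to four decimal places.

Δs = (1.5 − (-1.5))/7 = 3/7.
Right endpoints: -15/14, -9/14, -3/14, 3/14, 9/14, 15/14, 1.5.
f(-15/14) = 271/196, f(-9/14) = -29/196, f(-3/14) = 31/196, f(3/14) = 451/196, f(9/14) = 1231/196, f(15/14) = 2371/196, f(1.5) = 19.75.
Sum = Δs · [f(-15/14) + f(-9/14) + f(-3/14) + ...].
Sum ≈ 17.9235.

17.9235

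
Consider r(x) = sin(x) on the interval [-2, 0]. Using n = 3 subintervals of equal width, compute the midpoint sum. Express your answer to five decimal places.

-1.44272

Δx = (0 − (-2))/3 = 2/3.
Midpoints: -5/3, -1, -1/3.
r(-5/3) ≈ -0.99541, r(-1) ≈ -0.84147, r(-1/3) ≈ -0.32719.
Sum = Δx · [r(-5/3) + r(-1) + r(-1/3)].
Sum ≈ -1.44272.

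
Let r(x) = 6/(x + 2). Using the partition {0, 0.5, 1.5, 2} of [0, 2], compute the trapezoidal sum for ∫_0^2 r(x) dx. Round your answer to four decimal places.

Subinterval widths: 0.5, 1, 0.5.
r(0) = 3, r(0.5) = 2.4, r(1.5) = 12/7, r(2) = 1.5.
On each subinterval the trapezoid contributes (Δx_i/2)·[r(x_{i-1}) + r(x_i)].
Sum ≈ 4.2107.

4.2107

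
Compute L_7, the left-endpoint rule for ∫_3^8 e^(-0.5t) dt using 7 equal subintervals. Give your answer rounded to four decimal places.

0.4871

Δt = (8 − 3)/7 = 5/7.
Left endpoints: 3, 26/7, 31/7, 36/7, 41/7, 46/7, 51/7.
f(3) ≈ 0.2231, f(26/7) ≈ 0.1561, f(31/7) ≈ 0.1092, f(36/7) ≈ 0.0764, f(41/7) ≈ 0.0535, f(46/7) ≈ 0.0374, f(51/7) ≈ 0.0262.
Sum = Δt · [f(3) + f(26/7) + f(31/7) + ...].
Sum ≈ 0.4871.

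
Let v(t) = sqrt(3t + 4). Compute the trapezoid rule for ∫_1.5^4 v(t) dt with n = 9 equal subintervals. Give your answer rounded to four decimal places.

8.7143

Δt = (4 − 1.5)/9 = 5/18.
v(1.5) ≈ 2.9155, v(16/9) ≈ 3.0551, v(37/18) ≈ 3.1885, v(7/3) ≈ 3.3166, v(47/18) ≈ 3.4400, v(26/9) ≈ 3.5590, v(19/6) ≈ 3.6742, v(31/9) ≈ 3.7859, v(67/18) ≈ 3.8944, v(4) ≈ 4.0000.
T_9 = (Δt/2)·[v(t_0) + 2v(t_1) + ... + 2v(t_{8}) + v(t_9)].
Sum ≈ 8.7143.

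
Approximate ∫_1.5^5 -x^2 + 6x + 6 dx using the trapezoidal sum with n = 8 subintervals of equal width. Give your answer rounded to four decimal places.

48.5967

Δx = (5 − 1.5)/8 = 0.4375.
f(1.5) = 12.75, f(1.9375) = 13.87109375, f(2.375) = 14.609375, f(2.8125) = 14.96484375, f(3.25) = 14.9375, f(3.6875) = 14.52734375, f(4.125) = 13.734375, f(4.5625) = 12.55859375, f(5) = 11.
T_8 = (Δx/2)·[f(x_0) + 2f(x_1) + ... + 2f(x_{7}) + f(x_8)].
Sum ≈ 48.5967.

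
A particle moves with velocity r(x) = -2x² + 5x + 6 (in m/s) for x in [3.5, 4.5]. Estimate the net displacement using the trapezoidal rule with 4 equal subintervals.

-6.1875

Δx = (4.5 − 3.5)/4 = 0.25.
r(3.5) = -1, r(3.75) = -3.375, r(4) = -6, r(4.25) = -8.875, r(4.5) = -12.
T_4 = (Δx/2)·[r(x_0) + 2r(x_1) + 2r(x_2) + 2r(x_3) + r(x_4)].
Sum = -6.1875.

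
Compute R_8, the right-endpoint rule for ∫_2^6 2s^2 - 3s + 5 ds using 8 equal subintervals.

124

Δs = (6 − 2)/8 = 0.5.
Right endpoints: 2.5, 3, 3.5, 4, 4.5, 5, 5.5, 6.
f(2.5) = 10, f(3) = 14, f(3.5) = 19, f(4) = 25, f(4.5) = 32, f(5) = 40, f(5.5) = 49, f(6) = 59.
Sum = Δs · [f(2.5) + f(3) + f(3.5) + ...].
Sum = 124.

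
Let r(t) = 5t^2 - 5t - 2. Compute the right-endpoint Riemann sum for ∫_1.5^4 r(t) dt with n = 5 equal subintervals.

Δt = (4 − 1.5)/5 = 0.5.
Right endpoints: 2, 2.5, 3, 3.5, 4.
r(2) = 8, r(2.5) = 16.75, r(3) = 28, r(3.5) = 41.75, r(4) = 58.
Sum = Δt · [r(2) + r(2.5) + r(3) + r(3.5) + r(4)].
Sum = 76.25.

76.25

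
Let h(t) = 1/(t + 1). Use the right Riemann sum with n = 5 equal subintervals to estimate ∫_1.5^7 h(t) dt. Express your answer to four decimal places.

Δt = (7 − 1.5)/5 = 1.1.
Right endpoints: 2.6, 3.7, 4.8, 5.9, 7.
h(2.6) = 5/18, h(3.7) = 10/47, h(4.8) = 5/29, h(5.9) = 10/69, h(7) = 0.125.
Sum = Δt · [h(2.6) + h(3.7) + h(4.8) + h(5.9) + h(7)].
Sum ≈ 1.0262.

1.0262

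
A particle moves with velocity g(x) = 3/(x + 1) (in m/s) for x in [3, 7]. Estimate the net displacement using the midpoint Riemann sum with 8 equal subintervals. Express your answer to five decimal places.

2.07798

Δx = (7 − 3)/8 = 0.5.
Midpoints: 3.25, 3.75, 4.25, 4.75, 5.25, 5.75, 6.25, 6.75.
g(3.25) = 12/17, g(3.75) = 12/19, g(4.25) = 4/7, g(4.75) = 12/23, g(5.25) = 0.48, g(5.75) = 4/9, g(6.25) = 12/29, g(6.75) = 12/31.
Sum = Δx · [g(3.25) + g(3.75) + g(4.25) + ...].
Sum ≈ 2.07798.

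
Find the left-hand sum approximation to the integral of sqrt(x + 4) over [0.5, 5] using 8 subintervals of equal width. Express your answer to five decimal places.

Δx = (5 − 0.5)/8 = 0.5625.
Left endpoints: 0.5, 1.0625, 1.625, 2.1875, 2.75, 3.3125, 3.875, 4.4375.
f(0.5) ≈ 2.12132, f(1.0625) ≈ 2.25000, f(1.625) ≈ 2.37171, f(2.1875) ≈ 2.48747, f(2.75) ≈ 2.59808, f(3.3125) ≈ 2.70416, f(3.875) ≈ 2.80624, f(4.4375) ≈ 2.90474.
Sum = Δx · [f(0.5) + f(1.0625) + f(1.625) + ...].
Sum ≈ 11.38709.

11.38709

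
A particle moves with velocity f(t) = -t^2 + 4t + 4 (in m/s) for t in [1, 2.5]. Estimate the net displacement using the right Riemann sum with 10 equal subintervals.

11.675625

Δt = (2.5 − 1)/10 = 0.15.
Right endpoints: 1.15, 1.3, 1.45, 1.6, 1.75, 1.9, 2.05, 2.2, 2.35, 2.5.
f(1.15) = 7.2775, f(1.3) = 7.51, f(1.45) = 7.6975, f(1.6) = 7.84, f(1.75) = 7.9375, f(1.9) = 7.99, f(2.05) = 7.9975, f(2.2) = 7.96, f(2.35) = 7.8775, f(2.5) = 7.75.
Sum = Δt · [f(1.15) + f(1.3) + f(1.45) + ...].
Sum = 11.675625.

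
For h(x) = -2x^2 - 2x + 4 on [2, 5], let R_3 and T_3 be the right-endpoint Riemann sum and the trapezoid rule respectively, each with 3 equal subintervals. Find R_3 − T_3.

-24

R_3 = -112.
T_3 = -88.
R_3 − T_3 = -24.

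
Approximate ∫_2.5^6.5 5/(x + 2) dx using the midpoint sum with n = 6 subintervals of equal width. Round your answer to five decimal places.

3.17667

Δx = (6.5 − 2.5)/6 = 2/3.
Midpoints: 17/6, 3.5, 25/6, 29/6, 5.5, 37/6.
f(17/6) = 30/29, f(3.5) = 10/11, f(25/6) = 30/37, f(29/6) = 30/41, f(5.5) = 2/3, f(37/6) = 30/49.
Sum = Δx · [f(17/6) + f(3.5) + f(25/6) + ...].
Sum ≈ 3.17667.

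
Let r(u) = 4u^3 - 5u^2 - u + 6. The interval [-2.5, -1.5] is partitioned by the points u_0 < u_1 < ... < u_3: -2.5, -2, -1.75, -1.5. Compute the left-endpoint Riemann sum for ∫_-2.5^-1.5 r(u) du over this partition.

-60.875

Subinterval widths: 0.5, 0.25, 0.25.
Left endpoints: -2.5, -2, -1.75.
r(-2.5) = -85.25, r(-2) = -44, r(-1.75) = -29.
Sum = Σ Δu_i · r(u_i).
Sum = -60.875.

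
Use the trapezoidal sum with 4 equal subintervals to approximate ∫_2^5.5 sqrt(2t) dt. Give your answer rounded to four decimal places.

Δt = (5.5 − 2)/4 = 0.875.
f(2) ≈ 2.0000, f(2.875) ≈ 2.3979, f(3.75) ≈ 2.7386, f(4.625) ≈ 3.0414, f(5.5) ≈ 3.3166.
T_4 = (Δt/2)·[f(t_0) + 2f(t_1) + 2f(t_2) + 2f(t_3) + f(t_4)].
Sum ≈ 9.4817.

9.4817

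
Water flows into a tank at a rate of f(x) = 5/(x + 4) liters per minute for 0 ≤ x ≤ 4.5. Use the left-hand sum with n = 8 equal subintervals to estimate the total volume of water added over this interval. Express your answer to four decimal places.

Δx = (4.5 − 0)/8 = 0.5625.
Left endpoints: 0, 0.5625, 1.125, 1.6875, 2.25, 2.8125, 3.375, 3.9375.
f(0) = 1.25, f(0.5625) = 80/73, f(1.125) = 40/41, f(1.6875) = 80/91, f(2.25) = 0.8, f(2.8125) = 80/109, f(3.375) = 40/59, f(3.9375) = 80/127.
Sum = Δx · [f(0) + f(0.5625) + f(1.125) + ...].
Sum ≈ 3.9614.

3.9614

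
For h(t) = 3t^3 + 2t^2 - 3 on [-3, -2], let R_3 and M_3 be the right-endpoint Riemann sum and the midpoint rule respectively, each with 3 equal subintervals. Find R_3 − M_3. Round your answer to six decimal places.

7.263889

R_3 ≈ -31.62962963.
M_3 ≈ -38.89351852.
R_3 − M_3 ≈ 7.263889.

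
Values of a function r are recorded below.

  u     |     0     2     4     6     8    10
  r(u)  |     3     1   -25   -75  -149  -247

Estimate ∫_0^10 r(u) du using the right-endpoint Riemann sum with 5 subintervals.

Δu = 2.
Sum = 2·[1 + (-25) + (-75) + (-149) + (-247)] = -990.

-990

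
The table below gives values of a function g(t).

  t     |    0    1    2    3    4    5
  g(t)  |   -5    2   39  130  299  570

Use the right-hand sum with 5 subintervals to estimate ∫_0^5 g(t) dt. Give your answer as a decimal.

Δt = 1.
Sum = 1·[2 + 39 + 130 + 299 + 570] = 1040.

1040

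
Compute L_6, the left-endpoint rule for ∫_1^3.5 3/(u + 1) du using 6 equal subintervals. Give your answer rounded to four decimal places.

2.6151

Δu = (3.5 − 1)/6 = 5/12.
Left endpoints: 1, 17/12, 11/6, 2.25, 8/3, 37/12.
f(1) = 1.5, f(17/12) = 36/29, f(11/6) = 18/17, f(2.25) = 12/13, f(8/3) = 9/11, f(37/12) = 36/49.
Sum = Δu · [f(1) + f(17/12) + f(11/6) + ...].
Sum ≈ 2.6151.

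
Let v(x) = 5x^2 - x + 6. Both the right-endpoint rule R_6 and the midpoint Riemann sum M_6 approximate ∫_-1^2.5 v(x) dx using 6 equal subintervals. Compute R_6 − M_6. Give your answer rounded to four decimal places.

R_6 ≈ 53.711227.
M_6 ≈ 45.587095.
R_6 − M_6 ≈ 8.1241.

8.1241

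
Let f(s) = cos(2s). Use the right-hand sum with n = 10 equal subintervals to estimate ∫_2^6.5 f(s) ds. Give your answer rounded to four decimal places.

Δs = (6.5 − 2)/10 = 0.45.
Right endpoints: 2.45, 2.9, 3.35, 3.8, 4.25, 4.7, 5.15, 5.6, 6.05, 6.5.
f(2.45) ≈ 0.1865, f(2.9) ≈ 0.8855, f(3.35) ≈ 0.9144, f(3.8) ≈ 0.2513, f(4.25) ≈ -0.6020, f(4.7) ≈ -0.9997, f(5.15) ≈ -0.6408, f(5.6) ≈ 0.2030, f(6.05) ≈ 0.8932, f(6.5) ≈ 0.9074.
Sum = Δs · [f(2.45) + f(2.9) + f(3.35) + ...].
Sum ≈ 0.8995.

0.8995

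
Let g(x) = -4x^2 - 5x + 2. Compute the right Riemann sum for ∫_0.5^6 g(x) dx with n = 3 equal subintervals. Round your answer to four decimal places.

-534.8241

Δx = (6 − 0.5)/3 = 11/6.
Right endpoints: 7/3, 25/6, 6.
g(7/3) = -283/9, g(25/6) = -1589/18, g(6) = -172.
Sum = Δx · [g(7/3) + g(25/6) + g(6)].
Sum ≈ -534.8241.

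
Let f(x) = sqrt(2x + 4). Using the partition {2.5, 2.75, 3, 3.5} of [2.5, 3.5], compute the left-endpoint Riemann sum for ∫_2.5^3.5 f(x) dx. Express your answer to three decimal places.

Subinterval widths: 0.25, 0.25, 0.5.
Left endpoints: 2.5, 2.75, 3.
f(2.5) ≈ 3.000, f(2.75) ≈ 3.082, f(3) ≈ 3.162.
Sum = Σ Δx_i · f(x_i).
Sum ≈ 3.102.

3.102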